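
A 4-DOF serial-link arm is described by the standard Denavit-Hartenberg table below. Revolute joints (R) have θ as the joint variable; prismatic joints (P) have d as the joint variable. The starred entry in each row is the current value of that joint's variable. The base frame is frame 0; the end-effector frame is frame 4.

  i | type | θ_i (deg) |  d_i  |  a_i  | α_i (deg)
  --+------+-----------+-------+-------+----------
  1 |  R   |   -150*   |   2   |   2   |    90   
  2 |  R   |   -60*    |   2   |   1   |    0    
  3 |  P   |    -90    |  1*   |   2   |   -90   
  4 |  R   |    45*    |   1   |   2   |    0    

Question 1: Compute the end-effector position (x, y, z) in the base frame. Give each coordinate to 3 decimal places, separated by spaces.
after link 1: o_1 = (-1.7321, -1.0000, 2.0000)
after link 2: o_2 = (-3.1651, 0.4821, 1.1340)
after link 3: o_3 = (-2.1651, 2.2141, 0.1340)
after link 4: o_4 = (-0.8303, 1.3517, -1.4392)

-0.830 1.352 -1.439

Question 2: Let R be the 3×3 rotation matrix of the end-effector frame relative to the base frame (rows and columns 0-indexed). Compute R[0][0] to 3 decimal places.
0.884

End-effector x-axis (col 0 of R) = (0.8839,-0.3062,-0.3536)
R[0][0] = 0.8839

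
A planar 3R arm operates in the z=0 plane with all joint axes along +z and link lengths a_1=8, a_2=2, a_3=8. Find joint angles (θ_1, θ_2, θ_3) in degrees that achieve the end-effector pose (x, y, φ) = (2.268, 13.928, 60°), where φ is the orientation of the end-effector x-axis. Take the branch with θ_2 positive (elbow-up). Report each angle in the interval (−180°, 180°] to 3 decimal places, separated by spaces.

90.000 120.006 -150.007

wrist centre = target − a_3·(cos φ, sin φ) = (-1.7320, 6.9998)
cos θ_2 = (51.9970−8²−2²)/(2·8·2) = -0.5001; θ_2 = 120.0062° (elbow-up)
β = atan2(6.9998,-1.7320) = 103.8979°; ψ = atan2(1.7319,6.9998) = 13.8974°
θ_1 = β − ψ = 90.0005°
θ_3 = φ − θ_1 − θ_2 = -150.0067° (wrapped to (-180°,180°])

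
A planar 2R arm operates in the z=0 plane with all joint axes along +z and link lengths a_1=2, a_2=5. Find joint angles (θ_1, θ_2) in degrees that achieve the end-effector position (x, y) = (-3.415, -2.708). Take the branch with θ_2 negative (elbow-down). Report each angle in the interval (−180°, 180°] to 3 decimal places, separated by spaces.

cos θ_2 = (18.9955−2²−5²)/(2·2·5) = -0.5002; θ_2 = -120.0149° (elbow-down)
β = atan2(-2.7080,-3.4150) = -141.5866°; ψ = atan2(-4.3295,-0.5011) = -96.6025°
θ_1 = β − ψ = -44.9841°

-44.984 -120.015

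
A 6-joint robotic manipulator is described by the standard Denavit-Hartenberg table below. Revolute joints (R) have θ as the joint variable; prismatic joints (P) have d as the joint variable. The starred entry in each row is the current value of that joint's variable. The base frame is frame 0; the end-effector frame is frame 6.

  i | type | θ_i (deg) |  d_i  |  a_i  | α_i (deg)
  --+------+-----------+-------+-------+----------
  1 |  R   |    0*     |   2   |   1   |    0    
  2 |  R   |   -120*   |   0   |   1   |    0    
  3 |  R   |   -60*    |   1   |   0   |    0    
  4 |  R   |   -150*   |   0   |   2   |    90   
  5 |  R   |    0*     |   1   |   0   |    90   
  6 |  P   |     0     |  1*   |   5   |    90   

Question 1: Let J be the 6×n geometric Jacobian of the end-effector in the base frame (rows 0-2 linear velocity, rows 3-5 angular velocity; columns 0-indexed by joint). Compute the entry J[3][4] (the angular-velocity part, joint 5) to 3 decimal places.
axis z_4 = (0.5000,-0.8660,0.0000); lever o_n−o_4 = (4.8301,1.6340,-1.0000)
cross product → J_v[:, 4] = (0.8660,0.5000,5.0000)
J_ω[:, 4] = z_4
entry J[3][4] = 0.5000

0.500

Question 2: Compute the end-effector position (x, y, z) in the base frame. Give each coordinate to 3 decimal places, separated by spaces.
after link 1: o_1 = (1.0000, 0.0000, 2.0000)
after link 2: o_2 = (0.5000, -0.8660, 2.0000)
after link 3: o_3 = (0.5000, -0.8660, 3.0000)
after link 4: o_4 = (2.2321, 0.1340, 3.0000)
after link 5: o_5 = (2.7321, -0.7321, 3.0000)
after link 6: o_6 = (7.0622, 1.7679, 2.0000)

7.062 1.768 2.000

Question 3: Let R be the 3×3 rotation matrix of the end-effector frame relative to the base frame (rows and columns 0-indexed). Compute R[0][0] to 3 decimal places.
End-effector x-axis (col 0 of R) = (0.8660,0.5000,0.0000)
R[0][0] = 0.8660

0.866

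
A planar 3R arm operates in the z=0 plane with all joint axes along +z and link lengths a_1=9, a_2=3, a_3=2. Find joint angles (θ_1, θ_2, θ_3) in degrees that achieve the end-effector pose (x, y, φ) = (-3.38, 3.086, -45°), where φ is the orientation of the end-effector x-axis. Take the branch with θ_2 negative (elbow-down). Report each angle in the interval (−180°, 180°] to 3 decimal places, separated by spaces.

150.000 -149.996 -45.004

wrist centre = target − a_3·(cos φ, sin φ) = (-4.7942, 4.5002)
cos θ_2 = (43.2364−9²−3²)/(2·9·3) = -0.8660; θ_2 = -149.9962° (elbow-down)
β = atan2(4.5002,-4.7942) = 136.8118°; ψ = atan2(-1.5002,6.4020) = -13.1880°
θ_1 = β − ψ = 149.9998°
θ_3 = φ − θ_1 − θ_2 = -45.0036° (wrapped to (-180°,180°])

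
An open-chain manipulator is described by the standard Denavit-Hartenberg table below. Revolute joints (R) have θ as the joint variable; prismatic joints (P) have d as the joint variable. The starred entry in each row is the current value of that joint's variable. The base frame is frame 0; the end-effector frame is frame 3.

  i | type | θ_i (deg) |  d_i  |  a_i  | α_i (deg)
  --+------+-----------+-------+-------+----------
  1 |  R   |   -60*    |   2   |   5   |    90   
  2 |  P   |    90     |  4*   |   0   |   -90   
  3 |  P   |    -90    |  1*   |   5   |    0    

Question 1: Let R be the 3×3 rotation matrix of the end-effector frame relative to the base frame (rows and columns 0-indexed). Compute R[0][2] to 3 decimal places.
-0.500

End-effector z-axis (col 2 of R) = (-0.5000,0.8660,0.0000)
R[0][2] = -0.5000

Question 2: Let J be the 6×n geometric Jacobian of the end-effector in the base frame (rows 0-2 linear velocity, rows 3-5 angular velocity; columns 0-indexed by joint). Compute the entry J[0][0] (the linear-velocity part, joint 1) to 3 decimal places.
axis z_0 = ẑ; lever o_n−o_0 = (-5.7942,-7.9641,2.0000)
cross product → J_v[:, 0] = (7.9641,-5.7942,0.0000)
J_ω[:, 0] = z_0
entry J[0][0] = 7.9641

7.964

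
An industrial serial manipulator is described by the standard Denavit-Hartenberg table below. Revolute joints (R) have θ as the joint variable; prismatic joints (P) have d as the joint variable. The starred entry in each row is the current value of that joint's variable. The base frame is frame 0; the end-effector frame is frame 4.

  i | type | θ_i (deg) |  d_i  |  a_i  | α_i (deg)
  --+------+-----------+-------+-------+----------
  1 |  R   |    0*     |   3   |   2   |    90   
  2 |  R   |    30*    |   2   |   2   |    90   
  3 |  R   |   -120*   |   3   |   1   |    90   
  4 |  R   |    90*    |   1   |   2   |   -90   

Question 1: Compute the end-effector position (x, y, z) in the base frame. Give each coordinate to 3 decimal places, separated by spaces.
5.049 -1.634 -1.013

after link 1: o_1 = (2.0000, 0.0000, 3.0000)
after link 2: o_2 = (3.7321, -2.0000, 4.0000)
after link 3: o_3 = (4.7990, -1.1340, 1.1519)
after link 4: o_4 = (5.0490, -1.6340, -1.0131)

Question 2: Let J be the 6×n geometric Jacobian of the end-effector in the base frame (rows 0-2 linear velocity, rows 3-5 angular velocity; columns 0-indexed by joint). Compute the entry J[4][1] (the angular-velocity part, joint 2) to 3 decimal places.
-1.000

axis z_1 = (0.0000,-1.0000,0.0000); lever o_n−o_1 = (3.0490,-1.6340,-4.0131)
cross product → J_v[:, 1] = (4.0131,0.0000,3.0490)
J_ω[:, 1] = z_1
entry J[4][1] = -1.0000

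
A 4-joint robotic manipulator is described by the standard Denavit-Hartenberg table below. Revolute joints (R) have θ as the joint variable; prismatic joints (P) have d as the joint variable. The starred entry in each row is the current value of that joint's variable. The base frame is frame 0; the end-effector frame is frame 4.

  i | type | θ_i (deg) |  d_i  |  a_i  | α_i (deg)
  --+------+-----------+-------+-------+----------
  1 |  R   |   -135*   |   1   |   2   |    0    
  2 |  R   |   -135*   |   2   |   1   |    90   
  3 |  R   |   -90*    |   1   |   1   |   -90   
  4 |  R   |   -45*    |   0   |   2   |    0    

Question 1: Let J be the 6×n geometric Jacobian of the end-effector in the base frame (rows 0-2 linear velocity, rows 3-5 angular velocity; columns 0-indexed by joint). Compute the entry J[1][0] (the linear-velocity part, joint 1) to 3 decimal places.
axis z_0 = ẑ; lever o_n−o_0 = (1.0000,-0.4142,0.5858)
cross product → J_v[:, 0] = (0.4142,1.0000,-0.0000)
J_ω[:, 0] = z_0
entry J[1][0] = 1.0000

1.000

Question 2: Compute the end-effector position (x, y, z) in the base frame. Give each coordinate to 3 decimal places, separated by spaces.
1.000 -0.414 0.586

after link 1: o_1 = (-1.4142, -1.4142, 1.0000)
after link 2: o_2 = (-1.4142, -0.4142, 3.0000)
after link 3: o_3 = (-0.4142, -0.4142, 2.0000)
after link 4: o_4 = (1.0000, -0.4142, 0.5858)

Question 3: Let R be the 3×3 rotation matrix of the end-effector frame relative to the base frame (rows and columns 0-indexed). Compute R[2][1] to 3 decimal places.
End-effector y-axis (col 1 of R) = (-0.7071,-0.0000,-0.7071)
R[2][1] = -0.7071

-0.707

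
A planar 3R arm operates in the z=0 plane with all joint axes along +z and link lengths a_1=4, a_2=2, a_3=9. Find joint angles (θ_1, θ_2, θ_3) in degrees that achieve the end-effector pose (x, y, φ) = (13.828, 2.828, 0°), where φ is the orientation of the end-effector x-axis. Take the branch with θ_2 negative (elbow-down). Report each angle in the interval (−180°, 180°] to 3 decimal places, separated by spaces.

45.009 -45.033 0.024

wrist centre = target − a_3·(cos φ, sin φ) = (4.8280, 2.8280)
cos θ_2 = (31.3072−4²−2²)/(2·4·2) = 0.7067; θ_2 = -45.0331° (elbow-down)
β = atan2(2.8280,4.8280) = 30.3596°; ψ = atan2(-1.4150,5.4134) = -14.6490°
θ_1 = β − ψ = 45.0086°
θ_3 = φ − θ_1 − θ_2 = 0.0245° (wrapped to (-180°,180°])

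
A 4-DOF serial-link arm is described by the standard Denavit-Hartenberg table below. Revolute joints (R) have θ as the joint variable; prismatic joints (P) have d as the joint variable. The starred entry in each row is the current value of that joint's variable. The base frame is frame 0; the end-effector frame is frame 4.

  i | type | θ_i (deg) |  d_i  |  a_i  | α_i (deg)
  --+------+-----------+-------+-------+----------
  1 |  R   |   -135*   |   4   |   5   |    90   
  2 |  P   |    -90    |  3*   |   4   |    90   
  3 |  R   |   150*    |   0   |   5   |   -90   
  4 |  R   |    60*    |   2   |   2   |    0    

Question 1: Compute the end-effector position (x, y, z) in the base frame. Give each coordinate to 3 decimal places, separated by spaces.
after link 1: o_1 = (-3.5355, -3.5355, 4.0000)
after link 2: o_2 = (-5.6569, -1.4142, 0.0000)
after link 3: o_3 = (-7.4246, 0.3536, 4.3301)
after link 4: o_4 = (-7.7782, -1.7424, 6.1962)

-7.778 -1.742 6.196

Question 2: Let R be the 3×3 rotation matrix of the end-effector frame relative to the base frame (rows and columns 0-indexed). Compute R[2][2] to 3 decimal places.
0.500

End-effector z-axis (col 2 of R) = (0.6124,-0.6124,0.5000)
R[2][2] = 0.5000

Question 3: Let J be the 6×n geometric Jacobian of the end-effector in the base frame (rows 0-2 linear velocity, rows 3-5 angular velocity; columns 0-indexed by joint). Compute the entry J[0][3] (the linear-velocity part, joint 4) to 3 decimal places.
-0.095

axis z_3 = (0.6124,-0.6124,0.5000); lever o_n−o_3 = (-0.3536,-2.0959,1.8660)
cross product → J_v[:, 3] = (-0.0947,-1.3195,-1.5000)
J_ω[:, 3] = z_3
entry J[0][3] = -0.0947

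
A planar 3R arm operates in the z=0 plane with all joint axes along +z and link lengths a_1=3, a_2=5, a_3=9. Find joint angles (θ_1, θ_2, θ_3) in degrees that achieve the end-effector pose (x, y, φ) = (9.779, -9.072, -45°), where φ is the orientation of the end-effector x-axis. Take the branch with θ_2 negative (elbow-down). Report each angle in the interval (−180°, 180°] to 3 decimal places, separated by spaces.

wrist centre = target − a_3·(cos φ, sin φ) = (3.4150, -2.7080)
cos θ_2 = (18.9960−3²−5²)/(2·3·5) = -0.5001; θ_2 = -120.0089° (elbow-down)
β = atan2(-2.7080,3.4150) = -38.4135°; ψ = atan2(-4.3297,0.4993) = -83.4214°
θ_1 = β − ψ = 45.0079°
θ_3 = φ − θ_1 − θ_2 = 30.0010° (wrapped to (-180°,180°])

45.008 -120.009 30.001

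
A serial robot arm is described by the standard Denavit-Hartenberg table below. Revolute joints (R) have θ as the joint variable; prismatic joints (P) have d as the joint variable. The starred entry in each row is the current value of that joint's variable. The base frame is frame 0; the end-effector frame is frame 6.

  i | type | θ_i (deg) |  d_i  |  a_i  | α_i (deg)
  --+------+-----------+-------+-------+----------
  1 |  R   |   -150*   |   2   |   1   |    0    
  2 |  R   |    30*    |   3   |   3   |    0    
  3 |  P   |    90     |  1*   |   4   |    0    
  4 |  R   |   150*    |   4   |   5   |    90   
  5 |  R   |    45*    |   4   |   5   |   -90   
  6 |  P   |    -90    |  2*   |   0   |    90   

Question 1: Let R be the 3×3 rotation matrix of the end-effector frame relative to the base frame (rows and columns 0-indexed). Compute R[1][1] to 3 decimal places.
End-effector y-axis (col 1 of R) = (0.3536,-0.6124,0.7071)
R[1][1] = -0.6124

-0.612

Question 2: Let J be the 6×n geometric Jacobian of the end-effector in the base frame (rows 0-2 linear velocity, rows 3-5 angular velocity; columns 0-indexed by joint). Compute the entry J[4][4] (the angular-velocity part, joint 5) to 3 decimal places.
0.500

axis z_4 = (0.8660,0.5000,0.0000); lever o_n−o_4 = (2.4034,3.8371,4.9497)
cross product → J_v[:, 4] = (2.4749,-4.2866,2.1213)
J_ω[:, 4] = z_4
entry J[4][4] = 0.5000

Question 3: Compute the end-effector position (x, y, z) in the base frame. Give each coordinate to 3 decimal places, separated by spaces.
after link 1: o_1 = (-0.8660, -0.5000, 2.0000)
after link 2: o_2 = (-2.3660, -3.0981, 5.0000)
after link 3: o_3 = (1.0981, -5.0981, 6.0000)
after link 4: o_4 = (-1.4019, -0.7679, 10.0000)
after link 5: o_5 = (0.2944, 4.2939, 13.5355)
after link 6: o_6 = (1.0015, 3.0692, 14.9497)

1.002 3.069 14.950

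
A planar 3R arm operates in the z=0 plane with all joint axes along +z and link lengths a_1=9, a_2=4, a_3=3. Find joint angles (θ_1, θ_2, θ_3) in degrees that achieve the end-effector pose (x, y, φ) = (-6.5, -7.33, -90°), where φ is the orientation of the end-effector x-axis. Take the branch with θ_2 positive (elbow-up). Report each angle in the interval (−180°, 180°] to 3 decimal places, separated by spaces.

-172.660 120.001 -37.341

wrist centre = target − a_3·(cos φ, sin φ) = (-6.5000, -4.3300)
cos θ_2 = (60.9989−9²−4²)/(2·9·4) = -0.5000; θ_2 = 120.0010° (elbow-up)
β = atan2(-4.3300,-6.5000) = -146.3303°; ψ = atan2(3.4641,6.9999) = 26.3295°
θ_1 = β − ψ = -172.6597°
θ_3 = φ − θ_1 − θ_2 = -37.3413° (wrapped to (-180°,180°])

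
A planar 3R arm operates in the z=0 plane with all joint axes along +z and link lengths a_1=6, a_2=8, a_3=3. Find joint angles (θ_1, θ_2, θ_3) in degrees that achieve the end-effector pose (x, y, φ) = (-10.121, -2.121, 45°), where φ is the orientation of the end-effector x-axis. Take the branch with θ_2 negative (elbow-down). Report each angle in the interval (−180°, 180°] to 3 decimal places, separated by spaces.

wrist centre = target − a_3·(cos φ, sin φ) = (-12.2423, -4.2423)
cos θ_2 = (167.8717−6²−8²)/(2·6·8) = 0.7070; θ_2 = -45.0089° (elbow-down)
β = atan2(-4.2423,-12.2423) = -160.8873°; ψ = atan2(-5.6577,11.6560) = -25.8916°
θ_1 = β − ψ = -134.9957°
θ_3 = φ − θ_1 − θ_2 = -134.9954° (wrapped to (-180°,180°])

-134.996 -45.009 -134.995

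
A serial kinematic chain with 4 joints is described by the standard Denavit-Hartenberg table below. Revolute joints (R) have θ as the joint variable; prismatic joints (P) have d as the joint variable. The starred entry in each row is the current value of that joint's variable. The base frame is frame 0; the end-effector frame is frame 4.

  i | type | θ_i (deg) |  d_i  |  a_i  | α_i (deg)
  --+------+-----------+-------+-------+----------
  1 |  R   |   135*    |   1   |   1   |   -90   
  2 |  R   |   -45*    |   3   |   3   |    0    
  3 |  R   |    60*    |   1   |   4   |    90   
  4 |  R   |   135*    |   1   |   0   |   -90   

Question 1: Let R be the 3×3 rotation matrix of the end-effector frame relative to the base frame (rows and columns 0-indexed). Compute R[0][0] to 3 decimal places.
-0.017

End-effector x-axis (col 0 of R) = (-0.0170,-0.9830,0.1830)
R[0][0] = -0.0170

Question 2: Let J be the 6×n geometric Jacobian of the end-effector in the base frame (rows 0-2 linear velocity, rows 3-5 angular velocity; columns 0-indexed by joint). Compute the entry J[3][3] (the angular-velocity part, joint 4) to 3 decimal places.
-0.183

axis z_3 = (-0.1830,0.1830,0.9659); lever o_n−o_3 = (-0.1830,0.1830,0.9659)
cross product → J_v[:, 3] = (0.0000,-0.0000,0.0000)
J_ω[:, 3] = z_3
entry J[3][3] = -0.1830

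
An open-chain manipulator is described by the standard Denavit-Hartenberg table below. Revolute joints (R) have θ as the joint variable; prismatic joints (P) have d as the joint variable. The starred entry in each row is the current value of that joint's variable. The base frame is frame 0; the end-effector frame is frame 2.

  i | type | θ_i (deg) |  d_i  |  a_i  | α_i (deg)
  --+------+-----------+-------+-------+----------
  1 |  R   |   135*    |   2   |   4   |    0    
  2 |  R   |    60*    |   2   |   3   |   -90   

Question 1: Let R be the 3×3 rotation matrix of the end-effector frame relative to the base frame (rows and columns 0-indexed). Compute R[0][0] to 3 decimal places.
-0.966

End-effector x-axis (col 0 of R) = (-0.9659,-0.2588,0.0000)
R[0][0] = -0.9659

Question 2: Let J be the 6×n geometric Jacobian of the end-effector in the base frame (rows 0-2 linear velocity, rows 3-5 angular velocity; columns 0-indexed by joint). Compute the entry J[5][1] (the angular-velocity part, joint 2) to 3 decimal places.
axis z_1 = (0.0000,0.0000,1.0000); lever o_n−o_1 = (-2.8978,-0.7765,2.0000)
cross product → J_v[:, 1] = (0.7765,-2.8978,0.0000)
J_ω[:, 1] = z_1
entry J[5][1] = 1.0000

1.000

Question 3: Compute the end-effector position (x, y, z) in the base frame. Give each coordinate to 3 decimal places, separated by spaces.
-5.726 2.052 4.000

after link 1: o_1 = (-2.8284, 2.8284, 2.0000)
after link 2: o_2 = (-5.7262, 2.0520, 4.0000)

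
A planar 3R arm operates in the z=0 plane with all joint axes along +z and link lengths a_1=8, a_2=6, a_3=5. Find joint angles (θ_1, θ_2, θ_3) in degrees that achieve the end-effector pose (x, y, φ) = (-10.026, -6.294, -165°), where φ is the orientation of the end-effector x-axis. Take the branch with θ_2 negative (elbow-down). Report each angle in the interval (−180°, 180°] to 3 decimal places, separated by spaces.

-90.002 -119.999 45.001

wrist centre = target − a_3·(cos φ, sin φ) = (-5.1964, -4.9999)
cos θ_2 = (52.0013−8²−6²)/(2·8·6) = -0.5000; θ_2 = -119.9991° (elbow-down)
β = atan2(-4.9999,-5.1964) = -136.1039°; ψ = atan2(-5.1962,5.0001) = -46.1019°
θ_1 = β − ψ = -90.0020°
θ_3 = φ − θ_1 − θ_2 = 45.0010° (wrapped to (-180°,180°])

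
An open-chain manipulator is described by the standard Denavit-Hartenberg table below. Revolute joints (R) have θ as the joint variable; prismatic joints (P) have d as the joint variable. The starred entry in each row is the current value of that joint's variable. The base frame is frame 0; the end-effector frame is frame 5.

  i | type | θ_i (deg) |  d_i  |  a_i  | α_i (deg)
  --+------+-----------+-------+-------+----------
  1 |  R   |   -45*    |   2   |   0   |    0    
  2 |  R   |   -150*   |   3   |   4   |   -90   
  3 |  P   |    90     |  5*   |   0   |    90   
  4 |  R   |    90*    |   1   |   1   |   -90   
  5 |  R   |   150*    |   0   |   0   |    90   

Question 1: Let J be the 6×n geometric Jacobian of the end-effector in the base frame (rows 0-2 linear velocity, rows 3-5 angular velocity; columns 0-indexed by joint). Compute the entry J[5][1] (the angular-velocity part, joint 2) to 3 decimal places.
axis z_1 = (0.0000,0.0000,1.0000); lever o_n−o_1 = (-6.3825,-4.5015,3.0000)
cross product → J_v[:, 1] = (4.5015,-6.3825,0.0000)
J_ω[:, 1] = z_1
entry J[5][1] = 1.0000

1.000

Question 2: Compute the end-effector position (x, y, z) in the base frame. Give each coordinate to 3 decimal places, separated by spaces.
-6.383 -4.501 5.000

after link 1: o_1 = (0.0000, 0.0000, 2.0000)
after link 2: o_2 = (-3.8637, 1.0353, 5.0000)
after link 3: o_3 = (-5.1578, -3.7944, 5.0000)
after link 4: o_4 = (-6.3825, -4.5015, 5.0000)
after link 5: o_5 = (-6.3825, -4.5015, 5.0000)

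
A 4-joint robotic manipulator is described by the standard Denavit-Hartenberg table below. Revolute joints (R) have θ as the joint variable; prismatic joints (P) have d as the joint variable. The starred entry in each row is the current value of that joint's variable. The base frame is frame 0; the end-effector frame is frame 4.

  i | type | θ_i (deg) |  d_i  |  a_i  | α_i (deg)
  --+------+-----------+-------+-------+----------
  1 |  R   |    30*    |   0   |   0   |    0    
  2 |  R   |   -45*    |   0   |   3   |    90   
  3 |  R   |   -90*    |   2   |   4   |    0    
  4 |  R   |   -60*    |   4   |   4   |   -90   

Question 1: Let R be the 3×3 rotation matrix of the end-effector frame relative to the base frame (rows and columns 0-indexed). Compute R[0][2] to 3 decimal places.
0.483

End-effector z-axis (col 2 of R) = (0.4830,-0.1294,-0.8660)
R[0][2] = 0.4830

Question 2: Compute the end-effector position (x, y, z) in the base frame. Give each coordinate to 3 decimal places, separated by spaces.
after link 1: o_1 = (0.0000, 0.0000, 0.0000)
after link 2: o_2 = (2.8978, -0.7765, 0.0000)
after link 3: o_3 = (2.3801, -2.7083, -4.0000)
after link 4: o_4 = (-2.0012, -5.6754, -6.0000)

-2.001 -5.675 -6.000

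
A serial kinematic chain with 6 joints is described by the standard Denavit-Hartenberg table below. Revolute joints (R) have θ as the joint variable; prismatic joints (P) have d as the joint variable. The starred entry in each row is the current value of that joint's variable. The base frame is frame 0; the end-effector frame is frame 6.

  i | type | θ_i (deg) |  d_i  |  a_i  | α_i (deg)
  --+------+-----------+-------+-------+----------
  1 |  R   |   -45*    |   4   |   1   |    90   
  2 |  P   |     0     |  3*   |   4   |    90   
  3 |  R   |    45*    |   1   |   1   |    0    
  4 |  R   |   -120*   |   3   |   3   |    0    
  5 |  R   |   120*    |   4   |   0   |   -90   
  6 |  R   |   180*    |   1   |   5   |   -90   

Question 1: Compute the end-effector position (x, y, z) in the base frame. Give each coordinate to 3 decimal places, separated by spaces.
after link 1: o_1 = (0.7071, -0.7071, 4.0000)
after link 2: o_2 = (1.4142, -5.6569, 4.0000)
after link 3: o_3 = (1.4142, -6.6569, 3.0000)
after link 4: o_4 = (4.0123, -5.1569, -0.0000)
after link 5: o_5 = (4.0123, -5.1569, -4.0000)
after link 6: o_6 = (3.0123, -0.1569, -4.0000)

3.012 -0.157 -4.000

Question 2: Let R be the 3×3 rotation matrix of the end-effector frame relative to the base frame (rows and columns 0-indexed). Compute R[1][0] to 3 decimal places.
1.000

End-effector x-axis (col 0 of R) = (-0.0000,1.0000,0.0000)
R[1][0] = 1.0000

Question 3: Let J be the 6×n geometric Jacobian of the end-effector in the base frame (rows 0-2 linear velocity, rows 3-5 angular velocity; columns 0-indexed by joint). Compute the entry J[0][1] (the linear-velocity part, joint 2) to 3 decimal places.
-0.707

prismatic axis z_1 = (-0.7071,-0.7071,0.0000)
J_v[:, 1] = z_1; J_ω[:, 1] = (0,0,0)
entry J[0][1] = -0.7071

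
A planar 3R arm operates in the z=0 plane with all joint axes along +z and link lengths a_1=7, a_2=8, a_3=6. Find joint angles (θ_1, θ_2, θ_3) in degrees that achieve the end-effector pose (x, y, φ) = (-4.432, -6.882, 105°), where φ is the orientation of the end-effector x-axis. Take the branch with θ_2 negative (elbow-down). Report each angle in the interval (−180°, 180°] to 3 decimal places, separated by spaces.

-70.594 -59.994 -124.412

wrist centre = target − a_3·(cos φ, sin φ) = (-2.8791, -12.6776)
cos θ_2 = (169.0095−7²−8²)/(2·7·8) = 0.5001; θ_2 = -59.9944° (elbow-down)
β = atan2(-12.6776,-2.8791) = -102.7949°; ψ = atan2(-6.9278,11.0007) = -32.2012°
θ_1 = β − ψ = -70.5937°
θ_3 = φ − θ_1 − θ_2 = -124.4119° (wrapped to (-180°,180°])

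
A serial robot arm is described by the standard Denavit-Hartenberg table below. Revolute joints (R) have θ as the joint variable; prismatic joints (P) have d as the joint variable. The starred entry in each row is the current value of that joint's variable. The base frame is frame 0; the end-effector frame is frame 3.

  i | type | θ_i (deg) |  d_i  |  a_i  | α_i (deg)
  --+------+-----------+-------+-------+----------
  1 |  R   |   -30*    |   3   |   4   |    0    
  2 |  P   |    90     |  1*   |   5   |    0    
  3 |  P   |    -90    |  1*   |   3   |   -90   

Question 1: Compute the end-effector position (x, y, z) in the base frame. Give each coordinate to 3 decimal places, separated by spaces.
8.562 0.830 5.000

after link 1: o_1 = (3.4641, -2.0000, 3.0000)
after link 2: o_2 = (5.9641, 2.3301, 4.0000)
after link 3: o_3 = (8.5622, 0.8301, 5.0000)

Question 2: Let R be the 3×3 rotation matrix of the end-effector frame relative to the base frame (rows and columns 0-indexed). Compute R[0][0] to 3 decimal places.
End-effector x-axis (col 0 of R) = (0.8660,-0.5000,0.0000)
R[0][0] = 0.8660

0.866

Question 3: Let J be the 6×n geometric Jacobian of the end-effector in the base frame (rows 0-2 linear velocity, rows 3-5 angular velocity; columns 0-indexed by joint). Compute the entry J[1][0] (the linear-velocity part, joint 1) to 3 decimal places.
8.562

axis z_0 = ẑ; lever o_n−o_0 = (8.5622,0.8301,5.0000)
cross product → J_v[:, 0] = (-0.8301,8.5622,0.0000)
J_ω[:, 0] = z_0
entry J[1][0] = 8.5622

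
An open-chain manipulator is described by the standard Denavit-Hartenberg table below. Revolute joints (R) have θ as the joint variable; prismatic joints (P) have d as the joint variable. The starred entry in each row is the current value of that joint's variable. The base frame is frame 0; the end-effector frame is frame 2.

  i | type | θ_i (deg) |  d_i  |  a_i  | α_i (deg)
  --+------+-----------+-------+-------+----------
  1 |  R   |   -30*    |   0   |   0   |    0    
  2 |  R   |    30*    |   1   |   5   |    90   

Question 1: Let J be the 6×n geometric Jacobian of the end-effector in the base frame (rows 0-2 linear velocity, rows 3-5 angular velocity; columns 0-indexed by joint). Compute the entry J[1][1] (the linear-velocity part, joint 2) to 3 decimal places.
axis z_1 = (0.0000,0.0000,1.0000); lever o_n−o_1 = (5.0000,0.0000,1.0000)
cross product → J_v[:, 1] = (0.0000,5.0000,0.0000)
J_ω[:, 1] = z_1
entry J[1][1] = 5.0000

5.000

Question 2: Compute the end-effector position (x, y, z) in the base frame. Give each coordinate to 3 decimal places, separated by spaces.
5.000 0.000 1.000

after link 1: o_1 = (0.0000, 0.0000, 0.0000)
after link 2: o_2 = (5.0000, 0.0000, 1.0000)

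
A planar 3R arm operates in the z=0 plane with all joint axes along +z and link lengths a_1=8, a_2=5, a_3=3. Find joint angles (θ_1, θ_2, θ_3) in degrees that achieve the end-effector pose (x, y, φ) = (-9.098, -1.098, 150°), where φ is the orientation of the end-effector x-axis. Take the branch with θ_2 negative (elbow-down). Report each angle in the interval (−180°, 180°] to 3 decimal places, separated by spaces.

-120.000 -120.001 30.001

wrist centre = target − a_3·(cos φ, sin φ) = (-6.4999, -2.5980)
cos θ_2 = (48.9986−8²−5²)/(2·8·5) = -0.5000; θ_2 = -120.0011° (elbow-down)
β = atan2(-2.5980,-6.4999) = -158.2136°; ψ = atan2(-4.3301,5.4999) = -38.2133°
θ_1 = β − ψ = -120.0002°
θ_3 = φ − θ_1 − θ_2 = 30.0014° (wrapped to (-180°,180°])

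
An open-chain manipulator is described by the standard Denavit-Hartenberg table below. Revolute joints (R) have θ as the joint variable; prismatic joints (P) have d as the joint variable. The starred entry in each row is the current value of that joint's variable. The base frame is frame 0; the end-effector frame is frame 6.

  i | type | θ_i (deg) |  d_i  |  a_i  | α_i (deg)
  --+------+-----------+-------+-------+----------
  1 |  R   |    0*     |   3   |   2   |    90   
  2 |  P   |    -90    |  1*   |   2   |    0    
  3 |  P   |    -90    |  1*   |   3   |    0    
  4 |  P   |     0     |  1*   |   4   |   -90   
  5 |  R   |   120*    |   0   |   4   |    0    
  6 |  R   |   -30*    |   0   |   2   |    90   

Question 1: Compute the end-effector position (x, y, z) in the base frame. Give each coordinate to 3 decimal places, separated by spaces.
after link 1: o_1 = (2.0000, 0.0000, 3.0000)
after link 2: o_2 = (2.0000, -1.0000, 1.0000)
after link 3: o_3 = (-1.0000, -2.0000, 1.0000)
after link 4: o_4 = (-5.0000, -3.0000, 1.0000)
after link 5: o_5 = (-3.0000, 0.4641, 1.0000)
after link 6: o_6 = (-3.0000, 2.4641, 1.0000)

-3.000 2.464 1.000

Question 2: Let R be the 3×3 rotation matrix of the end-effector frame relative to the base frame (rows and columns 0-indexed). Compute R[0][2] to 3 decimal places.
End-effector z-axis (col 2 of R) = (-1.0000,-0.0000,-0.0000)
R[0][2] = -1.0000

-1.000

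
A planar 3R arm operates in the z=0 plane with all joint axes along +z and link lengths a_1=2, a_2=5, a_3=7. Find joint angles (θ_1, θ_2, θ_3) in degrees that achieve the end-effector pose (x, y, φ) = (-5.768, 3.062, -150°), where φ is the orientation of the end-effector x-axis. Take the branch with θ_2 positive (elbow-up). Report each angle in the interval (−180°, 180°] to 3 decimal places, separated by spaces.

54.880 44.983 110.138

wrist centre = target − a_3·(cos φ, sin φ) = (0.2942, 6.5620)
cos θ_2 = (43.1464−2²−5²)/(2·2·5) = 0.7073; θ_2 = 44.9828° (elbow-up)
β = atan2(6.5620,0.2942) = 87.4331°; ψ = atan2(3.5345,5.5366) = 32.5535°
θ_1 = β − ψ = 54.8796°
θ_3 = φ − θ_1 − θ_2 = 110.1376° (wrapped to (-180°,180°])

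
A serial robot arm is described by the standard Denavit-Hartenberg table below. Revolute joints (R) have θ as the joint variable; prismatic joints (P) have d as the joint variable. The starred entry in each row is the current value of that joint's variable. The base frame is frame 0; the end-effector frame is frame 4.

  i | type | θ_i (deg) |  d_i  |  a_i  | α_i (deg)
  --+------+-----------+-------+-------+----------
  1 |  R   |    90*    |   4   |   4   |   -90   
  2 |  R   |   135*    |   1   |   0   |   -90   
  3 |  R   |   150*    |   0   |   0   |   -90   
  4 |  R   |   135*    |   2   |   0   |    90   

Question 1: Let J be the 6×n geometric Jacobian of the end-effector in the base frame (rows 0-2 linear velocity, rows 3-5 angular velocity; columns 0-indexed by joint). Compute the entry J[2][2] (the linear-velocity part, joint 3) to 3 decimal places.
-1.225

axis z_2 = (-0.0000,-0.7071,0.7071); lever o_n−o_2 = (-1.7321,0.7071,0.7071)
cross product → J_v[:, 2] = (-1.0000,-1.2247,-1.2247)
J_ω[:, 2] = z_2
entry J[2][2] = -1.2247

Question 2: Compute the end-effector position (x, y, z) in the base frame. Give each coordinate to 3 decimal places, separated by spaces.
-2.732 4.707 4.707

after link 1: o_1 = (0.0000, 4.0000, 4.0000)
after link 2: o_2 = (-1.0000, 4.0000, 4.0000)
after link 3: o_3 = (-1.0000, 4.0000, 4.0000)
after link 4: o_4 = (-2.7321, 4.7071, 4.7071)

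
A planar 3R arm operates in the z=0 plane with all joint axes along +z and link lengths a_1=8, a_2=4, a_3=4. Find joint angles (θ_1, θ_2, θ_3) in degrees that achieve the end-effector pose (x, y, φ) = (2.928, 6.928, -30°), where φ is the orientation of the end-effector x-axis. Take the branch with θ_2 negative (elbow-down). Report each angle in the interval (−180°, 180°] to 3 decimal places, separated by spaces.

wrist centre = target − a_3·(cos φ, sin φ) = (-0.5361, 8.9280)
cos θ_2 = (79.9966−8²−4²)/(2·8·4) = -0.0001; θ_2 = -90.0031° (elbow-down)
β = atan2(8.9280,-0.5361) = 93.4363°; ψ = atan2(-4.0000,7.9998) = -26.5657°
θ_1 = β − ψ = 120.0020°
θ_3 = φ − θ_1 − θ_2 = -59.9989° (wrapped to (-180°,180°])

120.002 -90.003 -59.999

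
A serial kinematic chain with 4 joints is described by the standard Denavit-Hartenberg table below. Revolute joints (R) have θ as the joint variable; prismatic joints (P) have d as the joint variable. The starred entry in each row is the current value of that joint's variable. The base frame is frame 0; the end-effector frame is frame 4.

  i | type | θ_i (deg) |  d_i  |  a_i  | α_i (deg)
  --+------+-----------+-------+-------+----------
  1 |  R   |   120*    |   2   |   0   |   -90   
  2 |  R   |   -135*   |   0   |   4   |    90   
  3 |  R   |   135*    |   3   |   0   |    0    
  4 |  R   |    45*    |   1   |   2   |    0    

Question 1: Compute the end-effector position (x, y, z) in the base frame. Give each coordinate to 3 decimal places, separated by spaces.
2.121 -3.674 0.586

after link 1: o_1 = (0.0000, 0.0000, 2.0000)
after link 2: o_2 = (1.4142, -2.4495, 4.8284)
after link 3: o_3 = (2.4749, -4.2866, 2.7071)
after link 4: o_4 = (2.1213, -3.6742, 0.5858)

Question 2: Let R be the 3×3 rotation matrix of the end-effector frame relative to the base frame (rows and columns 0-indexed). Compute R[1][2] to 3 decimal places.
End-effector z-axis (col 2 of R) = (0.3536,-0.6124,-0.7071)
R[1][2] = -0.6124

-0.612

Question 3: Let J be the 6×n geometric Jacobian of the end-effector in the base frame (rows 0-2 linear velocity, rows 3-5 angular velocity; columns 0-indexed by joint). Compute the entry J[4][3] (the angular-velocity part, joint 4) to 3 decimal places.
-0.612

axis z_3 = (0.3536,-0.6124,-0.7071); lever o_n−o_3 = (-0.3536,0.6124,-2.1213)
cross product → J_v[:, 3] = (1.7321,1.0000,-0.0000)
J_ω[:, 3] = z_3
entry J[4][3] = -0.6124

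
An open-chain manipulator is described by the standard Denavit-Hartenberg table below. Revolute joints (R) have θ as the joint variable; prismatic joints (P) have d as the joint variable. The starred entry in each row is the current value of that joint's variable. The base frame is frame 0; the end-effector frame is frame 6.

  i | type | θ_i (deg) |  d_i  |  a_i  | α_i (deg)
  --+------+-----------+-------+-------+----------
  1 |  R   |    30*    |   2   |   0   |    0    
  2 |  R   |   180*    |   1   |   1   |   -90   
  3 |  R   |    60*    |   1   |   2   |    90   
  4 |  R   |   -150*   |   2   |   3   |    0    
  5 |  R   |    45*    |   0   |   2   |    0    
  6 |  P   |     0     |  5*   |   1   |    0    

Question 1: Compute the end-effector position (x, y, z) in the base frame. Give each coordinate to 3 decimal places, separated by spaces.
after link 1: o_1 = (0.0000, 0.0000, 2.0000)
after link 2: o_2 = (-0.8660, -0.5000, 3.0000)
after link 3: o_3 = (-1.2321, -1.8660, 1.2679)
after link 4: o_4 = (-2.3571, -0.7835, 4.5179)
after link 5: o_5 = (-3.0988, 1.0189, 4.9662)
after link 6: o_6 = (-7.2197, -0.2449, 7.6904)

-7.220 -0.245 7.690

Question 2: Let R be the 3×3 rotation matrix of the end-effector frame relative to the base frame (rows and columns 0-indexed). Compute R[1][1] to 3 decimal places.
End-effector y-axis (col 1 of R) = (-0.5477,-0.0173,-0.8365)
R[1][1] = -0.0173

-0.017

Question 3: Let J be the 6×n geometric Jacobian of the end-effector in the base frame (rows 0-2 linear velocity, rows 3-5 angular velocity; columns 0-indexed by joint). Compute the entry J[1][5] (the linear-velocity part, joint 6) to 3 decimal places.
prismatic axis z_5 = (-0.7500,-0.4330,0.5000)
J_v[:, 5] = z_5; J_ω[:, 5] = (0,0,0)
entry J[1][5] = -0.4330

-0.433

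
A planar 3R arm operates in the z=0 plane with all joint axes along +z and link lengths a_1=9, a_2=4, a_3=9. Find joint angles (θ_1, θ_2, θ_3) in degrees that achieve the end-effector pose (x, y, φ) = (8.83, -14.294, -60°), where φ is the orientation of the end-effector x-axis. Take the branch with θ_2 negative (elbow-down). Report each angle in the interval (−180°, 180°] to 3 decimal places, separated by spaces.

wrist centre = target − a_3·(cos φ, sin φ) = (4.3300, -6.4998)
cos θ_2 = (60.9959−9²−4²)/(2·9·4) = -0.5001; θ_2 = -120.0037° (elbow-down)
β = atan2(-6.4998,4.3300) = -56.3293°; ψ = atan2(-3.4640,6.9998) = -26.3294°
θ_1 = β − ψ = -30.0000°
θ_3 = φ − θ_1 − θ_2 = 90.0037° (wrapped to (-180°,180°])

-30.000 -120.004 90.004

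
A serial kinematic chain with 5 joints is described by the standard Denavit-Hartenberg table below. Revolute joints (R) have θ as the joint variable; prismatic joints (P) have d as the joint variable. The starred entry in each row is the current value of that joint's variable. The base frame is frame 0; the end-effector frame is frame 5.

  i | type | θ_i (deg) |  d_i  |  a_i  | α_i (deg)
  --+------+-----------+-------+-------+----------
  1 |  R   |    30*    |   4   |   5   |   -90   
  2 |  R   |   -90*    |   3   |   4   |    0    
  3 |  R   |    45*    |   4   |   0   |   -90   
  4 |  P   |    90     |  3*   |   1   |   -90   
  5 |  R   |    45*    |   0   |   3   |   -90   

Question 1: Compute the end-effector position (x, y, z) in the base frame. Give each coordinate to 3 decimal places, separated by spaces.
2.929 6.170 7.379

after link 1: o_1 = (4.3301, 2.5000, 4.0000)
after link 2: o_2 = (2.8301, 5.0981, 8.0000)
after link 3: o_3 = (0.8301, 8.5622, 8.0000)
after link 4: o_4 = (3.1672, 8.7568, 5.8787)
after link 5: o_5 = (2.9289, 6.1697, 7.3787)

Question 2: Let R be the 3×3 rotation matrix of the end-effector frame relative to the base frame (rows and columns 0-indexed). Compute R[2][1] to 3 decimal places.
End-effector y-axis (col 1 of R) = (0.6124,0.3536,0.7071)
R[2][1] = 0.7071

0.707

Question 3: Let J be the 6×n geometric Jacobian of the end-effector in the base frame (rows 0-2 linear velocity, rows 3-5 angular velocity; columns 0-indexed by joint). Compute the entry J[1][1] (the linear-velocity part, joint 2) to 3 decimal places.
1.689

axis z_1 = (-0.5000,0.8660,0.0000); lever o_n−o_1 = (-1.4013,3.6697,3.3787)
cross product → J_v[:, 1] = (2.9260,1.6893,-0.6213)
J_ω[:, 1] = z_1
entry J[1][1] = 1.6893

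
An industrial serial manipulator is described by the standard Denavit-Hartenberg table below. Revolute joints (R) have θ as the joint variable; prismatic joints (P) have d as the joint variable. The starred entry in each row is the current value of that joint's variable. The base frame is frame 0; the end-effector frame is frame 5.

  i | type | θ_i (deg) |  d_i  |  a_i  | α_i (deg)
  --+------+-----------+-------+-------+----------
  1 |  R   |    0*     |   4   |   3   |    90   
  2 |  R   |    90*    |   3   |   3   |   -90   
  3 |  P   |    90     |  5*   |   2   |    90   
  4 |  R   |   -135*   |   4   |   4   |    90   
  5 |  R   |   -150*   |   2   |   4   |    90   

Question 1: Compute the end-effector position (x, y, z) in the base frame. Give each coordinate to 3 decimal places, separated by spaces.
after link 1: o_1 = (3.0000, 0.0000, 4.0000)
after link 2: o_2 = (3.0000, -3.0000, 7.0000)
after link 3: o_3 = (-2.0000, -1.0000, 7.0000)
after link 4: o_4 = (0.8284, -3.8284, 11.0000)
after link 5: o_5 = (-3.0353, -2.7932, 9.0000)

-3.035 -2.793 9.000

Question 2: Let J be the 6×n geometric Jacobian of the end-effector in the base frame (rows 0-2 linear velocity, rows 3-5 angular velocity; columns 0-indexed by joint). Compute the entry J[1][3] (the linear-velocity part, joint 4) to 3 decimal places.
-1.035

axis z_3 = (0.0000,-0.0000,1.0000); lever o_n−o_3 = (-1.0353,-1.7932,2.0000)
cross product → J_v[:, 3] = (1.7932,-1.0353,-0.0000)
J_ω[:, 3] = z_3
entry J[1][3] = -1.0353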